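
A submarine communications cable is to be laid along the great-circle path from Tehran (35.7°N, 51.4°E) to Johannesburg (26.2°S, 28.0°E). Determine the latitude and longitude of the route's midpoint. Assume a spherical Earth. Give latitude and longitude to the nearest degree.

≈ 5°N, 39°E

Write both endpoints as unit vectors p₁, p₂ with components (cos φ cos λ, cos φ sin λ, sin φ).
The central angle between the endpoints is δ = arccos(p₁·p₂) ≈ 1.147 rad (65.7°).
Interpolate at f = 1/2 with slerp weights a = sin((1−f)δ)/sin δ ≈ 0.595, b = sin(fδ)/sin δ ≈ 0.595.
p = a·p₁ + b·p₂ ≈ (0.773, 0.629, 0.085); φ = arcsin(p_z) ≈ 4.85°, λ = atan2(p_y, p_x) ≈ 39.11°.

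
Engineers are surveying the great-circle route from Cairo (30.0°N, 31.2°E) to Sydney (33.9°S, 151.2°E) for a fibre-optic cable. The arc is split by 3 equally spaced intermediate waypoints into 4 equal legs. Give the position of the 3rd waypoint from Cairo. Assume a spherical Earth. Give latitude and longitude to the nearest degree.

The haversine formula gives a central angle δ ≈ 2.263 rad (129.7°) between the endpoints.
Interpolate at f = 3/4 with slerp weights a = sin((1−f)δ)/sin δ ≈ 0.696, b = sin(fδ)/sin δ ≈ 1.289.
p = a·p₁ + b·p₂ ≈ (-0.421, 0.828, -0.371); φ = arcsin(p_z) ≈ -21.75°, λ = atan2(p_y, p_x) ≈ 116.99°.

≈ (22°S, 117°E)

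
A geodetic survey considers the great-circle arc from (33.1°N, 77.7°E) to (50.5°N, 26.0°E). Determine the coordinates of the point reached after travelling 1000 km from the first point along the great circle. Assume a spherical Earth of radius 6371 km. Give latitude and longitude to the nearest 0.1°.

The haversine formula gives a central angle δ ≈ 0.720 rad (41.3°) between the endpoints. The total great-circle distance is δ·R ≈ 0.720 × 6371 ≈ 4589 km, so the target fraction is f = 1000/4589 ≈ 0.218.
Interpolate at f ≈ 0.218 with slerp weights a = sin((1−f)δ)/sin δ ≈ 0.810, b = sin(fδ)/sin δ ≈ 0.237.
p = a·p₁ + b·p₂ ≈ (0.280, 0.729, 0.625); φ = arcsin(p_z) ≈ 38.68°, λ = atan2(p_y, p_x) ≈ 68.98°.

≈ (38.7°N, 69.0°E)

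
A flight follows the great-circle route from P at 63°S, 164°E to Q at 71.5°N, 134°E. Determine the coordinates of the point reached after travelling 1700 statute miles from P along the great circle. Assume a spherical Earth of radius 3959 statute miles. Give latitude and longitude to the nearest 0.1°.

Write both endpoints as unit vectors p₁, p₂ with components (cos φ cos λ, cos φ sin λ, sin φ).
The central angle between the endpoints is δ = arccos(p₁·p₂) ≈ 2.375 rad (136.1°). The total great-circle distance is δ·R ≈ 2.375 × 3959 ≈ 9402 mi, so the target fraction is f = 1700/9402 ≈ 0.181.
Interpolate at f ≈ 0.181 with slerp weights a = sin((1−f)δ)/sin δ ≈ 1.341, b = sin(fδ)/sin δ ≈ 0.600.
p = a·p₁ + b·p₂ ≈ (-0.718, 0.305, -0.626); φ = arcsin(p_z) ≈ -38.76°, λ = atan2(p_y, p_x) ≈ 156.99°.

≈ 38.8°S, 157.0°E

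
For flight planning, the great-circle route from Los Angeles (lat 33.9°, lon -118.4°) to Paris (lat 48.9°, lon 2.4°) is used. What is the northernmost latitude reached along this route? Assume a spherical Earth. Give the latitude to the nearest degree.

≈ 62°

The great circle lies in the plane with unit normal n̂ = (p₁ × p₂)/|p₁ × p₂|.
Here n̂_z ≈ +0.473; the vertex latitude is φ_max = arccos|n̂_z| ≈ 61.7°.
Check via Clairaut: cos φ_max = |cos φ₁| · sin C = cos(33.9°)·sin(34.8°) ≈ 0.473, again giving ≈ 61.7°.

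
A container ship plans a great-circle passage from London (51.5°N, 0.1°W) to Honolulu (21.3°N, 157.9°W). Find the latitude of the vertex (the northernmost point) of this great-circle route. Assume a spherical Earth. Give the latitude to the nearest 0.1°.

≈ 76.9°N

The great circle lies in the plane with unit normal n̂ = (p₁ × p₂)/|p₁ × p₂|.
Here n̂_z ≈ -0.226; the vertex latitude is φ_max = arccos|n̂_z| ≈ 76.9°.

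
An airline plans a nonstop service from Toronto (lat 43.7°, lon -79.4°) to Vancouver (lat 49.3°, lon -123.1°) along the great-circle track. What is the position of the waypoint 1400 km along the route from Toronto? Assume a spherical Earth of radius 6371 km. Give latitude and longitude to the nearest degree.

Convert each endpoint to a unit vector on the sphere (x = cos φ cos λ, y = cos φ sin λ, z = sin φ).
The central angle between the endpoints is δ = arccos(p₁·p₂) ≈ 0.526 rad (30.2°). The total great-circle distance is δ·R ≈ 0.526 × 6371 ≈ 3354 km, so the target fraction is f = 1400/3354 ≈ 0.417.
Interpolate at f ≈ 0.417 with slerp weights a = sin((1−f)δ)/sin δ ≈ 0.601, b = sin(fδ)/sin δ ≈ 0.434.
p = a·p₁ + b·p₂ ≈ (-0.075, -0.664, 0.744); φ = arcsin(p_z) ≈ 48.08°, λ = atan2(p_y, p_x) ≈ -96.41°.

≈ lat 48°, lon -96°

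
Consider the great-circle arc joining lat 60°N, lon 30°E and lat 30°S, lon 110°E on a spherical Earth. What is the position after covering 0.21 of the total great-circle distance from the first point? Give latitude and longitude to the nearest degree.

≈ lat 46°N, lon 61°E

The haversine formula gives a central angle δ ≈ 1.937 rad (111.0°) between the endpoints.
Interpolate at f = 0.21 with slerp weights a = sin((1−f)δ)/sin δ ≈ 1.070, b = sin(fδ)/sin δ ≈ 0.424.
p = a·p₁ + b·p₂ ≈ (0.338, 0.612, 0.715); φ = arcsin(p_z) ≈ 45.63°, λ = atan2(p_y, p_x) ≈ 61.11°.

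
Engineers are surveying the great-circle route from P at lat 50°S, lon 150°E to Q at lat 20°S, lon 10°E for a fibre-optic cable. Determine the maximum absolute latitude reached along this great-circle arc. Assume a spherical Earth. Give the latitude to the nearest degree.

The great circle lies in the plane with unit normal n̂ = (p₁ × p₂)/|p₁ × p₂|.
Here n̂_z ≈ -0.396; the vertex latitude is φ_max = arccos|n̂_z| ≈ 66.7°.
Check via Clairaut: cos φ_max = |cos φ₁| · sin C = cos(50.0°)·sin(141.9°) ≈ 0.396, again giving ≈ 66.7°.

≈ 67°S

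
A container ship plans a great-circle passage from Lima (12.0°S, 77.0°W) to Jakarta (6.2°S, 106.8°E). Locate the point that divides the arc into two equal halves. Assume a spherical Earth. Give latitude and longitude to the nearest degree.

Write both endpoints as unit vectors p₁, p₂ with components (cos φ cos λ, cos φ sin λ, sin φ).
The central angle between the endpoints is δ = arccos(p₁·p₂) ≈ 2.817 rad (161.4°).
Interpolate at f = 1/2 with slerp weights a = sin((1−f)δ)/sin δ ≈ 3.096, b = sin(fδ)/sin δ ≈ 3.096.
p = a·p₁ + b·p₂ ≈ (-0.208, -0.004, -0.978); φ = arcsin(p_z) ≈ -77.97°, λ = atan2(p_y, p_x) ≈ -178.84°.

≈ 78°S, 179°W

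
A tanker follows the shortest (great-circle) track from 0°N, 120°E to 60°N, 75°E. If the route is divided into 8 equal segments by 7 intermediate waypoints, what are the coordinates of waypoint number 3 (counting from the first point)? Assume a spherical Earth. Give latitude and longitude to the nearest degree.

Write both endpoints as unit vectors p₁, p₂ with components (cos φ cos λ, cos φ sin λ, sin φ).
The central angle between the endpoints is δ = arccos(p₁·p₂) ≈ 1.209 rad (69.3°).
Interpolate at f = 3/8 with slerp weights a = sin((1−f)δ)/sin δ ≈ 0.733, b = sin(fδ)/sin δ ≈ 0.468.
p = a·p₁ + b·p₂ ≈ (-0.306, 0.861, 0.406); φ = arcsin(p_z) ≈ 23.93°, λ = atan2(p_y, p_x) ≈ 109.56°.

≈ 24°N, 110°E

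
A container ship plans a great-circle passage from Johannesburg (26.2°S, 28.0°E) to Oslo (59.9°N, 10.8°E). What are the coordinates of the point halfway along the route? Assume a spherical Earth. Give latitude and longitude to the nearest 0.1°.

≈ 17.0°N, 21.9°E

The haversine formula gives a central angle δ ≈ 1.523 rad (87.3°) between the endpoints.
Interpolate at f = 1/2 with slerp weights a = sin((1−f)δ)/sin δ ≈ 0.691, b = sin(fδ)/sin δ ≈ 0.691.
p = a·p₁ + b·p₂ ≈ (0.888, 0.356, 0.293); φ = arcsin(p_z) ≈ 17.02°, λ = atan2(p_y, p_x) ≈ 21.85°.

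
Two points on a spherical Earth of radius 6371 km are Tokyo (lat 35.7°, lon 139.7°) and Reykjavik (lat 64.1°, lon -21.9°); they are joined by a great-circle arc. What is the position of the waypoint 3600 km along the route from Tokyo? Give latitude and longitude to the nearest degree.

≈ lat 67°, lon 128°

The haversine formula gives a central angle δ ≈ 1.381 rad (79.1°) between the endpoints. The total great-circle distance is δ·R ≈ 1.381 × 6371 ≈ 8800 km, so the target fraction is f = 3600/8800 ≈ 0.409.
Interpolate at f ≈ 0.409 with slerp weights a = sin((1−f)δ)/sin δ ≈ 0.742, b = sin(fδ)/sin δ ≈ 0.545.
p = a·p₁ + b·p₂ ≈ (-0.239, 0.301, 0.923); φ = arcsin(p_z) ≈ 67.42°, λ = atan2(p_y, p_x) ≈ 128.41°.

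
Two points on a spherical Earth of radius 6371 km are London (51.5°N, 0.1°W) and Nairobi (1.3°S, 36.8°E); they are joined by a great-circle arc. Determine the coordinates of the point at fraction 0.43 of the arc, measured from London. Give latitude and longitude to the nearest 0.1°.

Convert each endpoint to a unit vector on the sphere (x = cos φ cos λ, y = cos φ sin λ, z = sin φ).
The central angle between the endpoints is δ = arccos(p₁·p₂) ≈ 1.070 rad (61.3°).
Interpolate at f = 0.43 with slerp weights a = sin((1−f)δ)/sin δ ≈ 0.653, b = sin(fδ)/sin δ ≈ 0.506.
p = a·p₁ + b·p₂ ≈ (0.812, 0.302, 0.500); φ = arcsin(p_z) ≈ 29.97°, λ = atan2(p_y, p_x) ≈ 20.44°.

≈ (30.0°N, 20.4°E)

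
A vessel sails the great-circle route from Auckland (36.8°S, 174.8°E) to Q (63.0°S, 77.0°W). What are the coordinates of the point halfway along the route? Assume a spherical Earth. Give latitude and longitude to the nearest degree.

Write both endpoints as unit vectors p₁, p₂ with components (cos φ cos λ, cos φ sin λ, sin φ).
The central angle between the endpoints is δ = arccos(p₁·p₂) ≈ 1.137 rad (65.2°).
Interpolate at f = 1/2 with slerp weights a = sin((1−f)δ)/sin δ ≈ 0.593, b = sin(fδ)/sin δ ≈ 0.593.
p = a·p₁ + b·p₂ ≈ (-0.413, -0.219, -0.884); φ = arcsin(p_z) ≈ -62.14°, λ = atan2(p_y, p_x) ≈ -151.99°.

≈ (62°S, 152°W)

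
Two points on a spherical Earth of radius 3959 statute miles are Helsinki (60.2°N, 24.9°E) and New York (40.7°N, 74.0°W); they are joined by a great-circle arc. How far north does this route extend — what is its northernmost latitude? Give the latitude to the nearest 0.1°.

≈ 64.4°N

The great circle lies in the plane with unit normal n̂ = (p₁ × p₂)/|p₁ × p₂|.
Here n̂_z ≈ -0.432; the vertex latitude is φ_max = arccos|n̂_z| ≈ 64.4°.
Check via Clairaut: cos φ_max = |cos φ₁| · sin C = cos(60.2°)·sin(60.4°) ≈ 0.432, again giving ≈ 64.4°.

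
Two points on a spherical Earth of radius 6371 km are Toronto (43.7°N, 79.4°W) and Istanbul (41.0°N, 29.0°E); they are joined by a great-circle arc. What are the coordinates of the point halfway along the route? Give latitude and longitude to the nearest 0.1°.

Write both endpoints as unit vectors p₁, p₂ with components (cos φ cos λ, cos φ sin λ, sin φ).
The central angle between the endpoints is δ = arccos(p₁·p₂) ≈ 1.286 rad (73.7°).
Interpolate at f = 1/2 with slerp weights a = sin((1−f)δ)/sin δ ≈ 0.625, b = sin(fδ)/sin δ ≈ 0.625.
p = a·p₁ + b·p₂ ≈ (0.495, -0.215, 0.841); φ = arcsin(p_z) ≈ 57.30°, λ = atan2(p_y, p_x) ≈ -23.49°.

≈ 57.3°N, 23.5°W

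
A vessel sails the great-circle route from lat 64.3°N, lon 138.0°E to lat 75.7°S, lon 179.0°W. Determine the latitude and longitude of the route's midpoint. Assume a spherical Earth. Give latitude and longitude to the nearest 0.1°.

≈ lat 6.1°S, lon 153.3°E

Write both endpoints as unit vectors p₁, p₂ with components (cos φ cos λ, cos φ sin λ, sin φ).
The central angle between the endpoints is δ = arccos(p₁·p₂) ≈ 2.490 rad (142.6°).
Interpolate at f = 1/2 with slerp weights a = sin((1−f)δ)/sin δ ≈ 1.561, b = sin(fδ)/sin δ ≈ 1.561.
p = a·p₁ + b·p₂ ≈ (-0.889, 0.446, -0.106); φ = arcsin(p_z) ≈ -6.09°, λ = atan2(p_y, p_x) ≈ 153.33°.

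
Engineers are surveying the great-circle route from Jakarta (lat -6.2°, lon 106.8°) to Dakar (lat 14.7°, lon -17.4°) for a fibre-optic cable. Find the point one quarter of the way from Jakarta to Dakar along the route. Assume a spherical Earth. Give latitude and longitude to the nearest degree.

The haversine formula gives a central angle δ ≈ 2.175 rad (124.6°) between the endpoints.
Interpolate at f = 1/4 with slerp weights a = sin((1−f)δ)/sin δ ≈ 1.213, b = sin(fδ)/sin δ ≈ 0.628.
p = a·p₁ + b·p₂ ≈ (0.232, 0.972, 0.029); φ = arcsin(p_z) ≈ 1.63°, λ = atan2(p_y, p_x) ≈ 76.60°.

≈ lat 2°, lon 77°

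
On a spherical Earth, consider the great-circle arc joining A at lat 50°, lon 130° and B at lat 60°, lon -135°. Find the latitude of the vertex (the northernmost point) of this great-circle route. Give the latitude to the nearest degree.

≈ 66°

The great circle lies in the plane with unit normal n̂ = (p₁ × p₂)/|p₁ × p₂|.
Here n̂_z ≈ +0.415; the vertex latitude is φ_max = arccos|n̂_z| ≈ 65.5°.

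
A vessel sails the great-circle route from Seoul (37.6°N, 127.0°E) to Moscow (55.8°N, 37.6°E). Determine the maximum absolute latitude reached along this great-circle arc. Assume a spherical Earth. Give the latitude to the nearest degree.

The great circle lies in the plane with unit normal n̂ = (p₁ × p₂)/|p₁ × p₂|.
Here n̂_z ≈ -0.517; the vertex latitude is φ_max = arccos|n̂_z| ≈ 58.8°.
Check via Clairaut: cos φ_max = |cos φ₁| · sin C = cos(37.6°)·sin(40.8°) ≈ 0.517, again giving ≈ 58.8°.

≈ 59°N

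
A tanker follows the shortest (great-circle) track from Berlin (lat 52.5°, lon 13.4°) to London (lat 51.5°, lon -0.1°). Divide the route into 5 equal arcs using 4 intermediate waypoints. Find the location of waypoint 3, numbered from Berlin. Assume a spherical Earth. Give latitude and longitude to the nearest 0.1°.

The haversine formula gives a central angle δ ≈ 0.146 rad (8.4°) between the endpoints.
Interpolate at f = 3/5 with slerp weights a = sin((1−f)δ)/sin δ ≈ 0.401, b = sin(fδ)/sin δ ≈ 0.601.
p = a·p₁ + b·p₂ ≈ (0.612, 0.056, 0.789); φ = arcsin(p_z) ≈ 52.08°, λ = atan2(p_y, p_x) ≈ 5.22°.

≈ lat 52.1°, lon 5.2°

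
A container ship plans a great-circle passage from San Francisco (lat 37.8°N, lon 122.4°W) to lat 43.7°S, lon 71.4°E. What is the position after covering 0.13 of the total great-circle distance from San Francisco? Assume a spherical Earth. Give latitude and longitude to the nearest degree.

Write both endpoints as unit vectors p₁, p₂ with components (cos φ cos λ, cos φ sin λ, sin φ).
The central angle between the endpoints is δ = arccos(p₁·p₂) ≈ 2.932 rad (168.0°).
Interpolate at f = 0.13 with slerp weights a = sin((1−f)δ)/sin δ ≈ 2.681, b = sin(fδ)/sin δ ≈ 1.792.
p = a·p₁ + b·p₂ ≈ (-0.722, -0.561, 0.405); φ = arcsin(p_z) ≈ 23.91°, λ = atan2(p_y, p_x) ≈ -142.16°.

≈ lat 24°N, lon 142°W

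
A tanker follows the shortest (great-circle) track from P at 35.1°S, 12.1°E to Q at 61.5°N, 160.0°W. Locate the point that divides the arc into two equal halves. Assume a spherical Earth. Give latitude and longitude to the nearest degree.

≈ 41°N, 1°E

Write both endpoints as unit vectors p₁, p₂ with components (cos φ cos λ, cos φ sin λ, sin φ).
The central angle between the endpoints is δ = arccos(p₁·p₂) ≈ 2.673 rad (153.1°).
Interpolate at f = 1/2 with slerp weights a = sin((1−f)δ)/sin δ ≈ 2.152, b = sin(fδ)/sin δ ≈ 2.152.
p = a·p₁ + b·p₂ ≈ (0.757, 0.018, 0.654); φ = arcsin(p_z) ≈ 40.82°, λ = atan2(p_y, p_x) ≈ 1.35°.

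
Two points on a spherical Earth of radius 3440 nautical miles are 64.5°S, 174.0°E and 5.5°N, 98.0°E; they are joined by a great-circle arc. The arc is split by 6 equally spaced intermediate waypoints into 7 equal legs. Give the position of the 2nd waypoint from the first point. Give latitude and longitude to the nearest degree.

Convert each endpoint to a unit vector on the sphere (x = cos φ cos λ, y = cos φ sin λ, z = sin φ).
The central angle between the endpoints is δ = arccos(p₁·p₂) ≈ 1.554 rad (89.0°).
Interpolate at f = 2/7 with slerp weights a = sin((1−f)δ)/sin δ ≈ 0.896, b = sin(fδ)/sin δ ≈ 0.430.
p = a·p₁ + b·p₂ ≈ (-0.443, 0.464, -0.767); φ = arcsin(p_z) ≈ -50.11°, λ = atan2(p_y, p_x) ≈ 133.69°.

≈ 50°S, 134°E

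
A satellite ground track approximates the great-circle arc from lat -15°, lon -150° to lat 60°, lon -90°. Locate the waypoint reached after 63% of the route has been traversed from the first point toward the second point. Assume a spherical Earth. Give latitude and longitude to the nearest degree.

Write both endpoints as unit vectors p₁, p₂ with components (cos φ cos λ, cos φ sin λ, sin φ).
The central angle between the endpoints is δ = arccos(p₁·p₂) ≈ 1.553 rad (89.0°).
Interpolate at f = 0.63 with slerp weights a = sin((1−f)δ)/sin δ ≈ 0.544, b = sin(fδ)/sin δ ≈ 0.830.
p = a·p₁ + b·p₂ ≈ (-0.455, -0.678, 0.578); φ = arcsin(p_z) ≈ 35.31°, λ = atan2(p_y, p_x) ≈ -123.87°.

≈ lat 35°, lon -124°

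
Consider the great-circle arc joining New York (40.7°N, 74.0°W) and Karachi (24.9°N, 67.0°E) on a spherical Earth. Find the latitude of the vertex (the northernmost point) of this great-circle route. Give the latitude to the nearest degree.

≈ 63°N

The great circle lies in the plane with unit normal n̂ = (p₁ × p₂)/|p₁ × p₂|.
Here n̂_z ≈ +0.448; the vertex latitude is φ_max = arccos|n̂_z| ≈ 63.4°.
Check via Clairaut: cos φ_max = |cos φ₁| · sin C = cos(40.7°)·sin(36.2°) ≈ 0.448, again giving ≈ 63.4°.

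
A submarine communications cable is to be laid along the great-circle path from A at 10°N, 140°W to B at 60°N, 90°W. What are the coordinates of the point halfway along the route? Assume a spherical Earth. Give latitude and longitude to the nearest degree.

Write both endpoints as unit vectors p₁, p₂ with components (cos φ cos λ, cos φ sin λ, sin φ).
The central angle between the endpoints is δ = arccos(p₁·p₂) ≈ 1.085 rad (62.2°).
Interpolate at f = 1/2 with slerp weights a = sin((1−f)δ)/sin δ ≈ 0.584, b = sin(fδ)/sin δ ≈ 0.584.
p = a·p₁ + b·p₂ ≈ (-0.440, -0.661, 0.607); φ = arcsin(p_z) ≈ 37.37°, λ = atan2(p_y, p_x) ≈ -123.66°.

≈ 37°N, 124°W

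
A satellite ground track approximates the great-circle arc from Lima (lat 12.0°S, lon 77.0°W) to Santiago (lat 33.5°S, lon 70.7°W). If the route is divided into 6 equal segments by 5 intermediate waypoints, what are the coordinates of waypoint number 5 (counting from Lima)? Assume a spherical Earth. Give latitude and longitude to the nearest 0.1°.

From cos δ = sin φ₁ sin φ₂ + cos φ₁ cos φ₂ cos Δλ, the central angle is δ ≈ 0.388 rad (22.3°).
Interpolate at f = 5/6 with slerp weights a = sin((1−f)δ)/sin δ ≈ 0.171, b = sin(fδ)/sin δ ≈ 0.840.
p = a·p₁ + b·p₂ ≈ (0.269, -0.824, -0.499); φ = arcsin(p_z) ≈ -29.94°, λ = atan2(p_y, p_x) ≈ -71.91°.

≈ lat 29.9°S, lon 71.9°W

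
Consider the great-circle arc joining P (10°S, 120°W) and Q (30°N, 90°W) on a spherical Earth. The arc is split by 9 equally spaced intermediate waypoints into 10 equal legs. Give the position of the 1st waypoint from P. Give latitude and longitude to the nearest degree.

Write both endpoints as unit vectors p₁, p₂ with components (cos φ cos λ, cos φ sin λ, sin φ).
The central angle between the endpoints is δ = arccos(p₁·p₂) ≈ 0.861 rad (49.3°).
Interpolate at f = 1/10 with slerp weights a = sin((1−f)δ)/sin δ ≈ 0.922, b = sin(fδ)/sin δ ≈ 0.113.
p = a·p₁ + b·p₂ ≈ (-0.454, -0.885, -0.103); φ = arcsin(p_z) ≈ -5.94°, λ = atan2(p_y, p_x) ≈ -117.17°.

≈ (6°S, 117°W)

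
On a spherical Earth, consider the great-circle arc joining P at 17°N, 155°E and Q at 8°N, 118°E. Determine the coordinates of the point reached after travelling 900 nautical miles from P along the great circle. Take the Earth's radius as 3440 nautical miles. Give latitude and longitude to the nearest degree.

≈ 14°N, 140°E

Write both endpoints as unit vectors p₁, p₂ with components (cos φ cos λ, cos φ sin λ, sin φ).
The central angle between the endpoints is δ = arccos(p₁·p₂) ≈ 0.648 rad (37.2°). The total great-circle distance is δ·R ≈ 0.648 × 3440 ≈ 2231 nmi, so the target fraction is f = 900/2231 ≈ 0.403.
Interpolate at f ≈ 0.403 with slerp weights a = sin((1−f)δ)/sin δ ≈ 0.625, b = sin(fδ)/sin δ ≈ 0.428.
p = a·p₁ + b·p₂ ≈ (-0.740, 0.627, 0.242); φ = arcsin(p_z) ≈ 14.02°, λ = atan2(p_y, p_x) ≈ 139.75°.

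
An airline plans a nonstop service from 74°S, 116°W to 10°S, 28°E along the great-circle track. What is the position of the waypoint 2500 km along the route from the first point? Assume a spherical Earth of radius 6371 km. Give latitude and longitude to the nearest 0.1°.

The haversine formula gives a central angle δ ≈ 1.624 rad (93.0°) between the endpoints. The total great-circle distance is δ·R ≈ 1.624 × 6371 ≈ 10343 km, so the target fraction is f = 2500/10343 ≈ 0.242.
Interpolate at f ≈ 0.242 with slerp weights a = sin((1−f)δ)/sin δ ≈ 0.944, b = sin(fδ)/sin δ ≈ 0.383.
p = a·p₁ + b·p₂ ≈ (0.219, -0.057, -0.974); φ = arcsin(p_z) ≈ -76.93°, λ = atan2(p_y, p_x) ≈ -14.56°.

≈ 76.9°S, 14.6°W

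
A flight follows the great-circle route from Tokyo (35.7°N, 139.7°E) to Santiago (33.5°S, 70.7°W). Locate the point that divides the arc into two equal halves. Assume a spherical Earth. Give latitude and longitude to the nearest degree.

Convert each endpoint to a unit vector on the sphere (x = cos φ cos λ, y = cos φ sin λ, z = sin φ).
The central angle between the endpoints is δ = arccos(p₁·p₂) ≈ 2.705 rad (155.0°).
Interpolate at f = 1/2 with slerp weights a = sin((1−f)δ)/sin δ ≈ 2.308, b = sin(fδ)/sin δ ≈ 2.308.
p = a·p₁ + b·p₂ ≈ (-0.793, -0.604, 0.073); φ = arcsin(p_z) ≈ 4.18°, λ = atan2(p_y, p_x) ≈ -142.71°.

≈ (4°N, 143°W)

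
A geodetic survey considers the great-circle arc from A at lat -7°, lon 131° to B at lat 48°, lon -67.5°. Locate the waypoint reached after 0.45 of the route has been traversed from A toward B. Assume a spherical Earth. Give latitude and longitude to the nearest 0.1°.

≈ lat 50.3°, lon 155.9°

Convert each endpoint to a unit vector on the sphere (x = cos φ cos λ, y = cos φ sin λ, z = sin φ).
The central angle between the endpoints is δ = arccos(p₁·p₂) ≈ 2.375 rad (136.1°).
Interpolate at f = 0.45 with slerp weights a = sin((1−f)δ)/sin δ ≈ 1.392, b = sin(fδ)/sin δ ≈ 1.264.
p = a·p₁ + b·p₂ ≈ (-0.583, 0.261, 0.770); φ = arcsin(p_z) ≈ 50.33°, λ = atan2(p_y, p_x) ≈ 155.86°.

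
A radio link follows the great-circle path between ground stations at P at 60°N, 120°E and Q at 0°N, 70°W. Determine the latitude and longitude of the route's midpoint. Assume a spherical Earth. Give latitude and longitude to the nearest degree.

≈ 59°N, 80°W

Convert each endpoint to a unit vector on the sphere (x = cos φ cos λ, y = cos φ sin λ, z = sin φ).
The central angle between the endpoints is δ = arccos(p₁·p₂) ≈ 2.086 rad (119.5°).
Interpolate at f = 1/2 with slerp weights a = sin((1−f)δ)/sin δ ≈ 0.992, b = sin(fδ)/sin δ ≈ 0.992.
p = a·p₁ + b·p₂ ≈ (0.091, -0.503, 0.860); φ = arcsin(p_z) ≈ 59.26°, λ = atan2(p_y, p_x) ≈ -79.71°.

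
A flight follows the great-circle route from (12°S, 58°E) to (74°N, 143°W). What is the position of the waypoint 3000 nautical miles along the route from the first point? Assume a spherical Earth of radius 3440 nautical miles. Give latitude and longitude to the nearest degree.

≈ (38°N, 64°E)

The haversine formula gives a central angle δ ≈ 2.039 rad (116.8°) between the endpoints. The total great-circle distance is δ·R ≈ 2.039 × 3440 ≈ 7015 nmi, so the target fraction is f = 3000/7015 ≈ 0.428.
Interpolate at f ≈ 0.428 with slerp weights a = sin((1−f)δ)/sin δ ≈ 1.031, b = sin(fδ)/sin δ ≈ 0.858.
p = a·p₁ + b·p₂ ≈ (0.345, 0.713, 0.611); φ = arcsin(p_z) ≈ 37.63°, λ = atan2(p_y, p_x) ≈ 64.14°.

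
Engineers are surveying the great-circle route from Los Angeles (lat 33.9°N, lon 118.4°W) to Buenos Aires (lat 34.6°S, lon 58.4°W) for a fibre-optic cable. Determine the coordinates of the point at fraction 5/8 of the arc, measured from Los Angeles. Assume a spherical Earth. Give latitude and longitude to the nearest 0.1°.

Write both endpoints as unit vectors p₁, p₂ with components (cos φ cos λ, cos φ sin λ, sin φ).
The central angle between the endpoints is δ = arccos(p₁·p₂) ≈ 1.546 rad (88.6°).
Interpolate at f = 5/8 with slerp weights a = sin((1−f)δ)/sin δ ≈ 0.548, b = sin(fδ)/sin δ ≈ 0.823.
p = a·p₁ + b·p₂ ≈ (0.139, -0.977, -0.162); φ = arcsin(p_z) ≈ -9.31°, λ = atan2(p_y, p_x) ≈ -81.92°.

≈ lat 9.3°S, lon 81.9°W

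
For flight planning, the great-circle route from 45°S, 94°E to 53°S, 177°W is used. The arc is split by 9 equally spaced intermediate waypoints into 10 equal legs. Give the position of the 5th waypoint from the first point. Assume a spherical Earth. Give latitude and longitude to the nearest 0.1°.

≈ 58.1°S, 134.0°E

Convert each endpoint to a unit vector on the sphere (x = cos φ cos λ, y = cos φ sin λ, z = sin φ).
The central angle between the endpoints is δ = arccos(p₁·p₂) ≈ 0.962 rad (55.1°).
Interpolate at f = 5/10 with slerp weights a = sin((1−f)δ)/sin δ ≈ 0.564, b = sin(fδ)/sin δ ≈ 0.564.
p = a·p₁ + b·p₂ ≈ (-0.367, 0.380, -0.849); φ = arcsin(p_z) ≈ -58.12°, λ = atan2(p_y, p_x) ≈ 133.98°.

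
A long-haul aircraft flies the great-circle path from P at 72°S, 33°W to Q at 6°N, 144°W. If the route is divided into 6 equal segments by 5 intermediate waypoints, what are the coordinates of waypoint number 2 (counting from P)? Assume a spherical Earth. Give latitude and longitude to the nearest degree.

≈ 57°S, 113°W

Write both endpoints as unit vectors p₁, p₂ with components (cos φ cos λ, cos φ sin λ, sin φ).
The central angle between the endpoints is δ = arccos(p₁·p₂) ≈ 1.782 rad (102.1°).
Interpolate at f = 2/6 with slerp weights a = sin((1−f)δ)/sin δ ≈ 0.949, b = sin(fδ)/sin δ ≈ 0.572.
p = a·p₁ + b·p₂ ≈ (-0.215, -0.494, -0.842); φ = arcsin(p_z) ≈ -57.39°, λ = atan2(p_y, p_x) ≈ -113.48°.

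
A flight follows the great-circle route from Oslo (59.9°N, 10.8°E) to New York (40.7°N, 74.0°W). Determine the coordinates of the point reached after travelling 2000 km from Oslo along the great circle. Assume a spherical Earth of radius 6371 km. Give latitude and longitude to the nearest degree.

Write both endpoints as unit vectors p₁, p₂ with components (cos φ cos λ, cos φ sin λ, sin φ).
The central angle between the endpoints is δ = arccos(p₁·p₂) ≈ 0.929 rad (53.2°). The total great-circle distance is δ·R ≈ 0.929 × 6371 ≈ 5919 km, so the target fraction is f = 2000/5919 ≈ 0.338.
Interpolate at f ≈ 0.338 with slerp weights a = sin((1−f)δ)/sin δ ≈ 0.720, b = sin(fδ)/sin δ ≈ 0.385.
p = a·p₁ + b·p₂ ≈ (0.435, -0.213, 0.875); φ = arcsin(p_z) ≈ 61.00°, λ = atan2(p_y, p_x) ≈ -26.09°.

≈ (61°N, 26°W)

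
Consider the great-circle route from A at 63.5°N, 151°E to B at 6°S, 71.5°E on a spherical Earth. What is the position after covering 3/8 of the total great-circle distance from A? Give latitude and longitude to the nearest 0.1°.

≈ 43.6°N, 101.9°E

From cos δ = sin φ₁ sin φ₂ + cos φ₁ cos φ₂ cos Δλ, the central angle is δ ≈ 1.583 rad (90.7°).
Interpolate at f = 3/8 with slerp weights a = sin((1−f)δ)/sin δ ≈ 0.836, b = sin(fδ)/sin δ ≈ 0.560.
p = a·p₁ + b·p₂ ≈ (-0.150, 0.709, 0.690); φ = arcsin(p_z) ≈ 43.60°, λ = atan2(p_y, p_x) ≈ 101.92°.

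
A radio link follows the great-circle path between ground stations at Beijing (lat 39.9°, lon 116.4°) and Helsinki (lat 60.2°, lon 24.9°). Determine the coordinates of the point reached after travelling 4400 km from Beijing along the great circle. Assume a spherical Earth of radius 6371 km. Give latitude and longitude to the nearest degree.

≈ lat 63°, lon 61°

From cos δ = sin φ₁ sin φ₂ + cos φ₁ cos φ₂ cos Δλ, the central angle is δ ≈ 0.992 rad (56.9°). The total great-circle distance is δ·R ≈ 0.992 × 6371 ≈ 6323 km, so the target fraction is f = 4400/6323 ≈ 0.696.
Interpolate at f ≈ 0.696 with slerp weights a = sin((1−f)δ)/sin δ ≈ 0.355, b = sin(fδ)/sin δ ≈ 0.761.
p = a·p₁ + b·p₂ ≈ (0.222, 0.403, 0.888); φ = arcsin(p_z) ≈ 62.61°, λ = atan2(p_y, p_x) ≈ 61.18°.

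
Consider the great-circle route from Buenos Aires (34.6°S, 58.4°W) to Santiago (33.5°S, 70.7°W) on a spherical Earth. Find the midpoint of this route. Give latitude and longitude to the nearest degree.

≈ 34°S, 65°W

The haversine formula gives a central angle δ ≈ 0.179 rad (10.2°) between the endpoints.
Interpolate at f = 1/2 with slerp weights a = sin((1−f)δ)/sin δ ≈ 0.502, b = sin(fδ)/sin δ ≈ 0.502.
p = a·p₁ + b·p₂ ≈ (0.355, -0.747, -0.562); φ = arcsin(p_z) ≈ -34.20°, λ = atan2(p_y, p_x) ≈ -64.59°.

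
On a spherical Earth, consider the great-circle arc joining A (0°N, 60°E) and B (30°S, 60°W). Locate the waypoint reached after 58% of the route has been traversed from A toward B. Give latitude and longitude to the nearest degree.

≈ (31°S, 3°W)

Write both endpoints as unit vectors p₁, p₂ with components (cos φ cos λ, cos φ sin λ, sin φ).
The central angle between the endpoints is δ = arccos(p₁·p₂) ≈ 2.019 rad (115.7°).
Interpolate at f = 0.58 with slerp weights a = sin((1−f)δ)/sin δ ≈ 0.832, b = sin(fδ)/sin δ ≈ 1.022.
p = a·p₁ + b·p₂ ≈ (0.858, -0.046, -0.511); φ = arcsin(p_z) ≈ -30.72°, λ = atan2(p_y, p_x) ≈ -3.06°.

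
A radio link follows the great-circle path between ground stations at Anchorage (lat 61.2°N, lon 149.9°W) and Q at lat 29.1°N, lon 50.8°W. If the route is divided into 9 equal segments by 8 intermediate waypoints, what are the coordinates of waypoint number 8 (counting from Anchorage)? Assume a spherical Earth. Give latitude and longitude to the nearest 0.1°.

≈ lat 35.6°N, lon 55.6°W

From cos δ = sin φ₁ sin φ₂ + cos φ₁ cos φ₂ cos Δλ, the central angle is δ ≈ 1.203 rad (68.9°).
Interpolate at f = 8/9 with slerp weights a = sin((1−f)δ)/sin δ ≈ 0.143, b = sin(fδ)/sin δ ≈ 0.940.
p = a·p₁ + b·p₂ ≈ (0.459, -0.671, 0.582); φ = arcsin(p_z) ≈ 35.60°, λ = atan2(p_y, p_x) ≈ -55.59°.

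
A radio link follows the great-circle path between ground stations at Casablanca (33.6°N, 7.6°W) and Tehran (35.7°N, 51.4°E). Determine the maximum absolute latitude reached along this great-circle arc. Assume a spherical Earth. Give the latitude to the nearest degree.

≈ 39°N

The great circle lies in the plane with unit normal n̂ = (p₁ × p₂)/|p₁ × p₂|.
Here n̂_z ≈ +0.782; the vertex latitude is φ_max = arccos|n̂_z| ≈ 38.5°.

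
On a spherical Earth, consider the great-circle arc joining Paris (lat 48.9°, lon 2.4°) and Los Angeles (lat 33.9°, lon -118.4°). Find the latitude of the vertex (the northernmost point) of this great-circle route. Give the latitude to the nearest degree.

≈ 62°

The great circle lies in the plane with unit normal n̂ = (p₁ × p₂)/|p₁ × p₂|.
Here n̂_z ≈ -0.473; the vertex latitude is φ_max = arccos|n̂_z| ≈ 61.7°.
Check via Clairaut: cos φ_max = |cos φ₁| · sin C = cos(48.9°)·sin(46.1°) ≈ 0.473, again giving ≈ 61.7°.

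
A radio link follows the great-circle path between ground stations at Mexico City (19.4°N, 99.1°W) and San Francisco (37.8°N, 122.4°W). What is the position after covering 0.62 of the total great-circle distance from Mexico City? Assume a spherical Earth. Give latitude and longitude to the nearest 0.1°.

Convert each endpoint to a unit vector on the sphere (x = cos φ cos λ, y = cos φ sin λ, z = sin φ).
The central angle between the endpoints is δ = arccos(p₁·p₂) ≈ 0.478 rad (27.4°).
Interpolate at f = 0.62 with slerp weights a = sin((1−f)δ)/sin δ ≈ 0.393, b = sin(fδ)/sin δ ≈ 0.635.
p = a·p₁ + b·p₂ ≈ (-0.327, -0.789, 0.520); φ = arcsin(p_z) ≈ 31.30°, λ = atan2(p_y, p_x) ≈ -112.53°.

≈ 31.3°N, 112.5°W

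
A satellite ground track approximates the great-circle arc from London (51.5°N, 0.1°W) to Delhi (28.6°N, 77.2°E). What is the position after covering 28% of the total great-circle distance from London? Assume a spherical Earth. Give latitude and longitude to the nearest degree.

≈ (51°N, 27°E)

From cos δ = sin φ₁ sin φ₂ + cos φ₁ cos φ₂ cos Δλ, the central angle is δ ≈ 1.053 rad (60.3°).
Interpolate at f = 0.28 with slerp weights a = sin((1−f)δ)/sin δ ≈ 0.791, b = sin(fδ)/sin δ ≈ 0.334.
p = a·p₁ + b·p₂ ≈ (0.558, 0.285, 0.779); φ = arcsin(p_z) ≈ 51.21°, λ = atan2(p_y, p_x) ≈ 27.11°.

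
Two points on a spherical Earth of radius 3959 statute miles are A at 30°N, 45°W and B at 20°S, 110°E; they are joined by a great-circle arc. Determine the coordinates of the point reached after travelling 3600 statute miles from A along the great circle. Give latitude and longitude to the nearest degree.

≈ 31°N, 16°E

Convert each endpoint to a unit vector on the sphere (x = cos φ cos λ, y = cos φ sin λ, z = sin φ).
The central angle between the endpoints is δ = arccos(p₁·p₂) ≈ 2.711 rad (155.3°). The total great-circle distance is δ·R ≈ 2.711 × 3959 ≈ 10731 mi, so the target fraction is f = 3600/10731 ≈ 0.335.
Interpolate at f ≈ 0.335 with slerp weights a = sin((1−f)δ)/sin δ ≈ 2.330, b = sin(fδ)/sin δ ≈ 1.889.
p = a·p₁ + b·p₂ ≈ (0.820, 0.241, 0.519); φ = arcsin(p_z) ≈ 31.28°, λ = atan2(p_y, p_x) ≈ 16.37°.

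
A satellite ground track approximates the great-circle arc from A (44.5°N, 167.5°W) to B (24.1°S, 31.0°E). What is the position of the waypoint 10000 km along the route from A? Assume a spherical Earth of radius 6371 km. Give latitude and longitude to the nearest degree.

Write both endpoints as unit vectors p₁, p₂ with components (cos φ cos λ, cos φ sin λ, sin φ).
The central angle between the endpoints is δ = arccos(p₁·p₂) ≈ 2.699 rad (154.6°). The total great-circle distance is δ·R ≈ 2.699 × 6371 ≈ 17195 km, so the target fraction is f = 10000/17195 ≈ 0.582.
Interpolate at f ≈ 0.582 with slerp weights a = sin((1−f)δ)/sin δ ≈ 2.111, b = sin(fδ)/sin δ ≈ 2.335.
p = a·p₁ + b·p₂ ≈ (0.357, 0.772, 0.526); φ = arcsin(p_z) ≈ 31.75°, λ = atan2(p_y, p_x) ≈ 65.18°.

≈ (32°N, 65°E)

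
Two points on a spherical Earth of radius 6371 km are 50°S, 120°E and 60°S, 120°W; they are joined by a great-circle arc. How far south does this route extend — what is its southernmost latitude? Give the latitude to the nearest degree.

≈ 71°S

The great circle lies in the plane with unit normal n̂ = (p₁ × p₂)/|p₁ × p₂|.
Here n̂_z ≈ +0.322; the vertex latitude is φ_max = arccos|n̂_z| ≈ 71.2°.
Check via Clairaut: cos φ_max = |cos φ₁| · sin C = cos(50.0°)·sin(149.9°) ≈ 0.322, again giving ≈ 71.2°.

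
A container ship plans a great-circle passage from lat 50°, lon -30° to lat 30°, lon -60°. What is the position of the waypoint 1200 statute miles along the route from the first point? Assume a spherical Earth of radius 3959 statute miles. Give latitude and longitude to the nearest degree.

≈ lat 39°, lon -49°

Convert each endpoint to a unit vector on the sphere (x = cos φ cos λ, y = cos φ sin λ, z = sin φ).
The central angle between the endpoints is δ = arccos(p₁·p₂) ≈ 0.525 rad (30.1°). The total great-circle distance is δ·R ≈ 0.525 × 3959 ≈ 2080 mi, so the target fraction is f = 1200/2080 ≈ 0.577.
Interpolate at f ≈ 0.577 with slerp weights a = sin((1−f)δ)/sin δ ≈ 0.440, b = sin(fδ)/sin δ ≈ 0.595.
p = a·p₁ + b·p₂ ≈ (0.502, -0.588, 0.634); φ = arcsin(p_z) ≈ 39.37°, λ = atan2(p_y, p_x) ≈ -49.47°.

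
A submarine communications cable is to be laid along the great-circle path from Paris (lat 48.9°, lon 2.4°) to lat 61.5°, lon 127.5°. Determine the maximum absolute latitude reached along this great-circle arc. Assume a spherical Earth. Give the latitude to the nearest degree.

The great circle lies in the plane with unit normal n̂ = (p₁ × p₂)/|p₁ × p₂|.
Here n̂_z ≈ +0.293; the vertex latitude is φ_max = arccos|n̂_z| ≈ 73.0°.
Check via Clairaut: cos φ_max = |cos φ₁| · sin C = cos(48.9°)·sin(26.5°) ≈ 0.293, again giving ≈ 73.0°.

≈ 73°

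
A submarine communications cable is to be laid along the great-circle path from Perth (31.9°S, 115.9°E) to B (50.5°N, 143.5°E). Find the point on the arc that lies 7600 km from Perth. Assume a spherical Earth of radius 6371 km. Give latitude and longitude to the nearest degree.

≈ (34°N, 135°E)

From cos δ = sin φ₁ sin φ₂ + cos φ₁ cos φ₂ cos Δλ, the central angle is δ ≈ 1.500 rad (85.9°). The total great-circle distance is δ·R ≈ 1.500 × 6371 ≈ 9556 km, so the target fraction is f = 7600/9556 ≈ 0.795.
Interpolate at f ≈ 0.795 with slerp weights a = sin((1−f)δ)/sin δ ≈ 0.303, b = sin(fδ)/sin δ ≈ 0.932.
p = a·p₁ + b·p₂ ≈ (-0.589, 0.584, 0.559); φ = arcsin(p_z) ≈ 33.98°, λ = atan2(p_y, p_x) ≈ 135.24°.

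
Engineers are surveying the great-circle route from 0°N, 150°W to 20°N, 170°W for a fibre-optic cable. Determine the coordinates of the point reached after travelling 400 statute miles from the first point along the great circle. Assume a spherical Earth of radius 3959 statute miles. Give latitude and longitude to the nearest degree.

≈ 4°N, 154°W

Convert each endpoint to a unit vector on the sphere (x = cos φ cos λ, y = cos φ sin λ, z = sin φ).
The central angle between the endpoints is δ = arccos(p₁·p₂) ≈ 0.489 rad (28.0°). The total great-circle distance is δ·R ≈ 0.489 × 3959 ≈ 1934 mi, so the target fraction is f = 400/1934 ≈ 0.207.
Interpolate at f ≈ 0.207 with slerp weights a = sin((1−f)δ)/sin δ ≈ 0.805, b = sin(fδ)/sin δ ≈ 0.215.
p = a·p₁ + b·p₂ ≈ (-0.896, -0.438, 0.074); φ = arcsin(p_z) ≈ 4.22°, λ = atan2(p_y, p_x) ≈ -153.97°.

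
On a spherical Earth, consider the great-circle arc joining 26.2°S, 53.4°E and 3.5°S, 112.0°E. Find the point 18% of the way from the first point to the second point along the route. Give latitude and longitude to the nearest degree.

≈ 24°S, 65°E

From cos δ = sin φ₁ sin φ₂ + cos φ₁ cos φ₂ cos Δλ, the central angle is δ ≈ 1.055 rad (60.4°).
Interpolate at f = 0.18 with slerp weights a = sin((1−f)δ)/sin δ ≈ 0.875, b = sin(fδ)/sin δ ≈ 0.217.
p = a·p₁ + b·p₂ ≈ (0.387, 0.831, -0.400); φ = arcsin(p_z) ≈ -23.55°, λ = atan2(p_y, p_x) ≈ 65.03°.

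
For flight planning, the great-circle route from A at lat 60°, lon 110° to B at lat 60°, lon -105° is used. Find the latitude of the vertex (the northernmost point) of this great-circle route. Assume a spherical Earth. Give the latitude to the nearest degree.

≈ 80°

The great circle lies in the plane with unit normal n̂ = (p₁ × p₂)/|p₁ × p₂|.
Here n̂_z ≈ +0.171; the vertex latitude is φ_max = arccos|n̂_z| ≈ 80.2°.
Check via Clairaut: cos φ_max = |cos φ₁| · sin C = cos(60.0°)·sin(20.0°) ≈ 0.171, again giving ≈ 80.2°.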